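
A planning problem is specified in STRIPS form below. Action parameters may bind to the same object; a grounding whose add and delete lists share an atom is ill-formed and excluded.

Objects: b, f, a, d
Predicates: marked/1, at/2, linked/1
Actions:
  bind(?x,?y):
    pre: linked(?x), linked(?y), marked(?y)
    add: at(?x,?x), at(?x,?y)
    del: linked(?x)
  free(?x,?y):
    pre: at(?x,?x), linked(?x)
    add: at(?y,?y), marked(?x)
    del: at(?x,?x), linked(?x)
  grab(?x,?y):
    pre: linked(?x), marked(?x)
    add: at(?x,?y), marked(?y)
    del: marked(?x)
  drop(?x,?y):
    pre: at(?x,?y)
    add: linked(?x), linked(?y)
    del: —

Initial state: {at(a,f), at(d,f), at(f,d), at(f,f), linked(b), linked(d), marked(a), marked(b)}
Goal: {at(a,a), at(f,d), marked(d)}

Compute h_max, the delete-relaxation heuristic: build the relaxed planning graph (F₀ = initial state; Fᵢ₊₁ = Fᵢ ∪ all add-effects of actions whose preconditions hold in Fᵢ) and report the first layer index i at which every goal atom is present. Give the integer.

2

F0 = init (8 atoms)
F1 = F0 ∪ {at(b,a), at(b,b), at(b,d), at(b,f), at(d,b), at(d,d), linked(a), linked(f), marked(d), marked(f)}  (18 atoms)
F2 = F1 ∪ {at(a,a), at(a,b), at(a,d), at(d,a), at(f,a), at(f,b)}  (24 atoms)
goal ⊆ F2  ⇒  h_max = 2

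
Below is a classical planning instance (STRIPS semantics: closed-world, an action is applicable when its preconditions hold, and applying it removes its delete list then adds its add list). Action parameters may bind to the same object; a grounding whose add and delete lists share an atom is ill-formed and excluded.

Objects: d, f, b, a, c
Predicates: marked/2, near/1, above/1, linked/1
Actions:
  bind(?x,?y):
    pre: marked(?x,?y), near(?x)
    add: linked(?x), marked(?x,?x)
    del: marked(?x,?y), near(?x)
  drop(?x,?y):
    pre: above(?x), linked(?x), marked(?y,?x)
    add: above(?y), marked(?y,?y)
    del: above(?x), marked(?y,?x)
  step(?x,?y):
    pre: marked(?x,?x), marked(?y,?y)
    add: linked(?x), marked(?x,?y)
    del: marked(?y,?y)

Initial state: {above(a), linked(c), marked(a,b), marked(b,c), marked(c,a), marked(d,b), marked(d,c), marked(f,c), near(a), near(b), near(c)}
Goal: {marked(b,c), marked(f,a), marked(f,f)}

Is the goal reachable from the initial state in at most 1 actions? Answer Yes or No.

1. bind(a,b)  →  {above(a), linked(a), linked(c), marked(a,a), marked(b,c), marked(c,a), marked(d,b), marked(d,c), marked(f,c), near(b), near(c)}
2. drop(a,c)  →  {above(c), linked(a), linked(c), marked(a,a), marked(b,c), marked(c,c), marked(d,b), marked(d,c), marked(f,c), near(b), near(c)}
3. drop(c,f)  →  {above(f), linked(a), linked(c), marked(a,a), marked(b,c), marked(c,c), marked(d,b), marked(d,c), marked(f,f), near(b), near(c)}
4. step(f,a)  →  {above(f), linked(a), linked(c), linked(f), marked(b,c), marked(c,c), marked(d,b), marked(d,c), marked(f,a), marked(f,f), near(b), near(c)}
optimal plan length = 4; 4 > 1

No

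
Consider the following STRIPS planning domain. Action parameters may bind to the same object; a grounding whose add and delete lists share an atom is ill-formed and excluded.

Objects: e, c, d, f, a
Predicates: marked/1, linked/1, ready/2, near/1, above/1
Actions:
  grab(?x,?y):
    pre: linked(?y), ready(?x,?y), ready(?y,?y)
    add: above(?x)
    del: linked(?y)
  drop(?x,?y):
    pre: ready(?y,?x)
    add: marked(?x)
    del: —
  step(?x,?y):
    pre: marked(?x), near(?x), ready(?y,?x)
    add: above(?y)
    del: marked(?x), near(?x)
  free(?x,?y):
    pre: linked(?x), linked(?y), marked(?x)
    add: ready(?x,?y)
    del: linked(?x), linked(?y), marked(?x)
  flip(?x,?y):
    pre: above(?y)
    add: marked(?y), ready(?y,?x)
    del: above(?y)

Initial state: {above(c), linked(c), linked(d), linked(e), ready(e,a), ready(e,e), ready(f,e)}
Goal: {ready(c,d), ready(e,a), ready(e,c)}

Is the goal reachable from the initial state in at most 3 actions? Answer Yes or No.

Yes

1. grab(e,e)  →  {above(c), above(e), linked(c), linked(d), ready(e,a), ready(e,e), ready(f,e)}
2. flip(c,e)  →  {above(c), linked(c), linked(d), marked(e), ready(e,a), ready(e,c), ready(e,e), ready(f,e)}
3. flip(d,c)  →  {linked(c), linked(d), marked(c), marked(e), ready(c,d), ready(e,a), ready(e,c), ready(e,e), ready(f,e)}
optimal plan length = 3; 3 ≤ 3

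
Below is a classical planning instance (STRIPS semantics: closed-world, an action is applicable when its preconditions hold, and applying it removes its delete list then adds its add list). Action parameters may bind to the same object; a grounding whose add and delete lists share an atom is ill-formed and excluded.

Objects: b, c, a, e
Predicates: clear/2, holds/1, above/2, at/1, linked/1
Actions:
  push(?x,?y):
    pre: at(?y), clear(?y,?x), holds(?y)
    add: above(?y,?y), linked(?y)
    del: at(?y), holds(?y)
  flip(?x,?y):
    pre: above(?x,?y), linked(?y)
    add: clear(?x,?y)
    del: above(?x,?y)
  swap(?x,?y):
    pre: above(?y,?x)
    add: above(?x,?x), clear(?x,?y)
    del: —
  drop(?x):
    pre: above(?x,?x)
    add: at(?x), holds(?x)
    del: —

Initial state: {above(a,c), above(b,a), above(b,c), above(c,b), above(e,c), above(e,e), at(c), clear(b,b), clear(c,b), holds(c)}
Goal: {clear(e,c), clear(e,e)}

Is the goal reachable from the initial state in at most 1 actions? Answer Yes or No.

No

1. push(b,c)  →  {above(a,c), above(b,a), above(b,c), above(c,b), above(c,c), above(e,c), above(e,e), clear(b,b), clear(c,b), linked(c)}
2. flip(e,c)  →  {above(a,c), above(b,a), above(b,c), above(c,b), above(c,c), above(e,e), clear(b,b), clear(c,b), clear(e,c), linked(c)}
3. swap(e,e)  →  {above(a,c), above(b,a), above(b,c), above(c,b), above(c,c), above(e,e), clear(b,b), clear(c,b), clear(e,c), clear(e,e), linked(c)}
optimal plan length = 3; 3 > 1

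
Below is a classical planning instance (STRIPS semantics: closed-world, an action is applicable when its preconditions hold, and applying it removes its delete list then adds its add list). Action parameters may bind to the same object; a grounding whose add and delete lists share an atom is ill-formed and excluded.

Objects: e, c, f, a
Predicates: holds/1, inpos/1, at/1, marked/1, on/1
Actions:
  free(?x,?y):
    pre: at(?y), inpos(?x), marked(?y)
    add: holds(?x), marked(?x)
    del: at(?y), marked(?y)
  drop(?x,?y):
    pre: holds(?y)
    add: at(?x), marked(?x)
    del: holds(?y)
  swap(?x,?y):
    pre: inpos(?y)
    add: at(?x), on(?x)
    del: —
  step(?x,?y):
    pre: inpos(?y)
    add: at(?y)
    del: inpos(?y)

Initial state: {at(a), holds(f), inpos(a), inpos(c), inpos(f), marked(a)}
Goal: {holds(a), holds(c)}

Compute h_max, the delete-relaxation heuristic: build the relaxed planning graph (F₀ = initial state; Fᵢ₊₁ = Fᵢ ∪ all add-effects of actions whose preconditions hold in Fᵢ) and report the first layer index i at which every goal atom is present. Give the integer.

F0 = init (6 atoms)
F1 = F0 ∪ {at(c), at(e), at(f), holds(c), marked(c), marked(e), marked(f), on(a), on(c), on(e), on(f)}  (17 atoms)
F2 = F1 ∪ {holds(a)}  (18 atoms)
goal ⊆ F2  ⇒  h_max = 2

2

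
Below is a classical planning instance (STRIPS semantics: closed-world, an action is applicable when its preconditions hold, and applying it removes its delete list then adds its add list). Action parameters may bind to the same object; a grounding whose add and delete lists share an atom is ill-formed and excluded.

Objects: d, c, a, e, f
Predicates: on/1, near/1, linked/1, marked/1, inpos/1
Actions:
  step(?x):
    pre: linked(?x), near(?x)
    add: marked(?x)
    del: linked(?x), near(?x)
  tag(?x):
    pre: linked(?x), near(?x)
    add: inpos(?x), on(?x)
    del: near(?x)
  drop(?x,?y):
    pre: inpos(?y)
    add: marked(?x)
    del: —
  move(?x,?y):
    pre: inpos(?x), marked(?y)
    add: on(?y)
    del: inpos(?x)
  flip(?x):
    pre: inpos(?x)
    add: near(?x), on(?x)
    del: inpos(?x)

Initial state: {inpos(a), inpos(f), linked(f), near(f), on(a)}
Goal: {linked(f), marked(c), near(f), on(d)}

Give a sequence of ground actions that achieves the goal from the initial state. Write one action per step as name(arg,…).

1. drop(d,a)  →  {inpos(a), inpos(f), linked(f), marked(d), near(f), on(a)}
2. drop(c,a)  →  {inpos(a), inpos(f), linked(f), marked(c), marked(d), near(f), on(a)}
3. move(a,d)  →  {inpos(f), linked(f), marked(c), marked(d), near(f), on(a), on(d)}

drop(d,a); drop(c,a); move(a,d)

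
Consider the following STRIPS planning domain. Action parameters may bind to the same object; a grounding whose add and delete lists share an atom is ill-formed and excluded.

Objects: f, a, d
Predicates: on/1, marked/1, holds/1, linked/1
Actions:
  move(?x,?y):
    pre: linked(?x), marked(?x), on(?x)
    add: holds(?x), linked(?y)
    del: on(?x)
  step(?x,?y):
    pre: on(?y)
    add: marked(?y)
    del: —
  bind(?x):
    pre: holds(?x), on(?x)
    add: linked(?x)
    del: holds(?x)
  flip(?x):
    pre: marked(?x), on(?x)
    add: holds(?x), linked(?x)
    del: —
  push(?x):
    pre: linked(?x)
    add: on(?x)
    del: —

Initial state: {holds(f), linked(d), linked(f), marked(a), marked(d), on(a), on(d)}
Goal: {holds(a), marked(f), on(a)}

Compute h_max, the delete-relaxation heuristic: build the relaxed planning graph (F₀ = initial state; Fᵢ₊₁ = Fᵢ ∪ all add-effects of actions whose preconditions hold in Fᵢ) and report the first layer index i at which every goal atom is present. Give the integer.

F0 = init (7 atoms)
F1 = F0 ∪ {holds(a), holds(d), linked(a), on(f)}  (11 atoms)
F2 = F1 ∪ {marked(f)}  (12 atoms)
goal ⊆ F2  ⇒  h_max = 2

2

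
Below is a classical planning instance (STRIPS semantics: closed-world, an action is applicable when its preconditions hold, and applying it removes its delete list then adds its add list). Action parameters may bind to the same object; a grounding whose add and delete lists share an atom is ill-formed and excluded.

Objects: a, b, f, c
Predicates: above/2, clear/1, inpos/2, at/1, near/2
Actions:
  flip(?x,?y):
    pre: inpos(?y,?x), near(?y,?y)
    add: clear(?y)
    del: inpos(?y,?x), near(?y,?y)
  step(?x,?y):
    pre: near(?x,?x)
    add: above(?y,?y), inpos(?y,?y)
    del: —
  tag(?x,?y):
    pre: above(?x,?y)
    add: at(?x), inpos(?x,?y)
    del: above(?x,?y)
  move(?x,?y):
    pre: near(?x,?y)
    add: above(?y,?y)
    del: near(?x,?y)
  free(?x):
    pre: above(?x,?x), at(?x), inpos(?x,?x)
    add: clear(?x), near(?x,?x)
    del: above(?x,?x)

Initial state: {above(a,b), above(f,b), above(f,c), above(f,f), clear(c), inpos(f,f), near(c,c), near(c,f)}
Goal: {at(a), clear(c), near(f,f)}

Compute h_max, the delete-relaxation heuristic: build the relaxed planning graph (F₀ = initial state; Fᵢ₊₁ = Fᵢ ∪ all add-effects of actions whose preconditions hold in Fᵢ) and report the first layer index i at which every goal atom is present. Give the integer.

2

F0 = init (8 atoms)
F1 = F0 ∪ {above(a,a), above(b,b), above(c,c), at(a), at(f), inpos(a,a), inpos(a,b), inpos(b,b), inpos(c,c), inpos(f,b), inpos(f,c)}  (19 atoms)
F2 = F1 ∪ {at(b), at(c), clear(a), clear(f), near(a,a), near(f,f)}  (25 atoms)
goal ⊆ F2  ⇒  h_max = 2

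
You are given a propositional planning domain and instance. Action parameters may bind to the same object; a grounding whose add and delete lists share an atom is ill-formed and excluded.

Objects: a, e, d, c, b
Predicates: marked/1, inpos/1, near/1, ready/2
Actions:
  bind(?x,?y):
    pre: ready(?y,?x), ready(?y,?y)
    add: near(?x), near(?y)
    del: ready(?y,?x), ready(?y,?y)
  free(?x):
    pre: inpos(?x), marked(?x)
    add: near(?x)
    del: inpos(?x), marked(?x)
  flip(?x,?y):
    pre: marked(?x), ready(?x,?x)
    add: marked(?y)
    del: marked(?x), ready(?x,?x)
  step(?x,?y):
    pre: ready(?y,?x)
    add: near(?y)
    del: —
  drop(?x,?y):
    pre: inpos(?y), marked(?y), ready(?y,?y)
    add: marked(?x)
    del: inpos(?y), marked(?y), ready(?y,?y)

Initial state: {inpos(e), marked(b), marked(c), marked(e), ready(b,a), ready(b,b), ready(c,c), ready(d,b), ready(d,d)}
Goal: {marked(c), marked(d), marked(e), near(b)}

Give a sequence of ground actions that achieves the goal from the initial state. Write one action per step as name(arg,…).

bind(b,d); flip(b,d)

1. bind(b,d)  →  {inpos(e), marked(b), marked(c), marked(e), near(b), near(d), ready(b,a), ready(b,b), ready(c,c)}
2. flip(b,d)  →  {inpos(e), marked(c), marked(d), marked(e), near(b), near(d), ready(b,a), ready(c,c)}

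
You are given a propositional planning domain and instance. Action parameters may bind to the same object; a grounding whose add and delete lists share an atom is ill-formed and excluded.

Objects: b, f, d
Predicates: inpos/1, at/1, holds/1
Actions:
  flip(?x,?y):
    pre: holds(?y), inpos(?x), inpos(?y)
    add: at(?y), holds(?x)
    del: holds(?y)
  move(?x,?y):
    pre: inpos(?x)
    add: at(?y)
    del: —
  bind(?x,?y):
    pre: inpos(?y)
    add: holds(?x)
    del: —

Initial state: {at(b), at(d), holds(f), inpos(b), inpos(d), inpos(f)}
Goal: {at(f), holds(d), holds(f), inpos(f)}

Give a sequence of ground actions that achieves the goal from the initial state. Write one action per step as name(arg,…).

flip(d,f); bind(f,b)

1. flip(d,f)  →  {at(b), at(d), at(f), holds(d), inpos(b), inpos(d), inpos(f)}
2. bind(f,b)  →  {at(b), at(d), at(f), holds(d), holds(f), inpos(b), inpos(d), inpos(f)}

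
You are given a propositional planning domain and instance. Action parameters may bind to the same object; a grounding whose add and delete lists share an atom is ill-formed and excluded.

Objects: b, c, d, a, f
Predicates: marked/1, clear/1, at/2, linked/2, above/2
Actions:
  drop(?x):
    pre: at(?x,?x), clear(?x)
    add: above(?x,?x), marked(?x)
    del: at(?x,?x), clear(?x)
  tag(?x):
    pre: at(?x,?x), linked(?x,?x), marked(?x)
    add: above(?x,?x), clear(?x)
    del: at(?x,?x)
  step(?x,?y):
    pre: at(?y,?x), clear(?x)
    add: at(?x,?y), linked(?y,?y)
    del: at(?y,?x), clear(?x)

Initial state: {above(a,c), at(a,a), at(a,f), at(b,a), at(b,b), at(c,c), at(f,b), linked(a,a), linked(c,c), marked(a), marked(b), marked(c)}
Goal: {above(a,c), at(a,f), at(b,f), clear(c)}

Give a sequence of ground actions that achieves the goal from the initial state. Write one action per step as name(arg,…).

1. tag(c)  →  {above(a,c), above(c,c), at(a,a), at(a,f), at(b,a), at(b,b), at(f,b), clear(c), linked(a,a), linked(c,c), marked(a), marked(b), marked(c)}
2. tag(a)  →  {above(a,a), above(a,c), above(c,c), at(a,f), at(b,a), at(b,b), at(f,b), clear(a), clear(c), linked(a,a), linked(c,c), marked(a), marked(b), marked(c)}
3. step(a,b)  →  {above(a,a), above(a,c), above(c,c), at(a,b), at(a,f), at(b,b), at(f,b), clear(c), linked(a,a), linked(b,b), linked(c,c), marked(a), marked(b), marked(c)}
4. tag(b)  →  {above(a,a), above(a,c), above(b,b), above(c,c), at(a,b), at(a,f), at(f,b), clear(b), clear(c), linked(a,a), linked(b,b), linked(c,c), marked(a), marked(b), marked(c)}
5. step(b,f)  →  {above(a,a), above(a,c), above(b,b), above(c,c), at(a,b), at(a,f), at(b,f), clear(c), linked(a,a), linked(b,b), linked(c,c), linked(f,f), marked(a), marked(b), marked(c)}

tag(c); tag(a); step(a,b); tag(b); step(b,f)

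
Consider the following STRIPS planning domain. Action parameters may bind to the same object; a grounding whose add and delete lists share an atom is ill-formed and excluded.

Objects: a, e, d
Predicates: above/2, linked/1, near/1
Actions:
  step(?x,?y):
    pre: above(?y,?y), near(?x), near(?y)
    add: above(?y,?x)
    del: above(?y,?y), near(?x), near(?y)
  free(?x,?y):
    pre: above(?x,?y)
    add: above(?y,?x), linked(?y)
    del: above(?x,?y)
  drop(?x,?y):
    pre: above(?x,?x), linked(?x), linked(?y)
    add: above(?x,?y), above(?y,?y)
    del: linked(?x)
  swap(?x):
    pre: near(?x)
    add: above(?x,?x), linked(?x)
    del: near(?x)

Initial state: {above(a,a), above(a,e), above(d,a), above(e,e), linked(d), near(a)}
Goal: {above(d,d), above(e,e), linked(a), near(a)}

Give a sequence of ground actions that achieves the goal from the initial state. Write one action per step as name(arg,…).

free(a,e); free(e,a); drop(e,d)

1. free(a,e)  →  {above(a,a), above(d,a), above(e,a), above(e,e), linked(d), linked(e), near(a)}
2. free(e,a)  →  {above(a,a), above(a,e), above(d,a), above(e,e), linked(a), linked(d), linked(e), near(a)}
3. drop(e,d)  →  {above(a,a), above(a,e), above(d,a), above(d,d), above(e,d), above(e,e), linked(a), linked(d), near(a)}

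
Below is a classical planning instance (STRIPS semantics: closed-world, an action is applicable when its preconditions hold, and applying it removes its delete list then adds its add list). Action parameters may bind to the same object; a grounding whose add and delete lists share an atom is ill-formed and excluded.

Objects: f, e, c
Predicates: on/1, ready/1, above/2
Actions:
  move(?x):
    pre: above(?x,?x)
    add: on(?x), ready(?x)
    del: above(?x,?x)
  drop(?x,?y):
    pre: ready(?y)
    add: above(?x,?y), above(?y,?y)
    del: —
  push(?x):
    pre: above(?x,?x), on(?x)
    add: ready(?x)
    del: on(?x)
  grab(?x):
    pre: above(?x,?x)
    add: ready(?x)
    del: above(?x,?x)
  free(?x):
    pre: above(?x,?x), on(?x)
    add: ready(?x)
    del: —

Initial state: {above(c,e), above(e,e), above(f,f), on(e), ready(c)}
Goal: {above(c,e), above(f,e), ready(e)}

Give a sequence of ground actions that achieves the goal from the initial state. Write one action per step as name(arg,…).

move(e); drop(f,e)

1. move(e)  →  {above(c,e), above(f,f), on(e), ready(c), ready(e)}
2. drop(f,e)  →  {above(c,e), above(e,e), above(f,e), above(f,f), on(e), ready(c), ready(e)}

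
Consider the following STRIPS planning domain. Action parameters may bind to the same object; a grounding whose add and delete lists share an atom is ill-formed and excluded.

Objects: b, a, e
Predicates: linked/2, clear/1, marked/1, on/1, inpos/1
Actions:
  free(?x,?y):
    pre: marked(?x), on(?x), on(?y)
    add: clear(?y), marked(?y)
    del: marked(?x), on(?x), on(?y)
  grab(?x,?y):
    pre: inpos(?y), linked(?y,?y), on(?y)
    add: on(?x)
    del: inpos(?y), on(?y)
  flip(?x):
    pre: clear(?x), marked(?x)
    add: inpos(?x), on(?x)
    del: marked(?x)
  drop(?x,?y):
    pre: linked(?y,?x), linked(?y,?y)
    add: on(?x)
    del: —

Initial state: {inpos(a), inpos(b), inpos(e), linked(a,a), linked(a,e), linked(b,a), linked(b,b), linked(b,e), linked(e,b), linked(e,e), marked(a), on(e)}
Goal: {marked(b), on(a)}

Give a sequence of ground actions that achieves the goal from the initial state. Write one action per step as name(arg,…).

grab(b,e); drop(a,b); free(a,b); drop(a,b)

1. grab(b,e)  →  {inpos(a), inpos(b), linked(a,a), linked(a,e), linked(b,a), linked(b,b), linked(b,e), linked(e,b), linked(e,e), marked(a), on(b)}
2. drop(a,b)  →  {inpos(a), inpos(b), linked(a,a), linked(a,e), linked(b,a), linked(b,b), linked(b,e), linked(e,b), linked(e,e), marked(a), on(a), on(b)}
3. free(a,b)  →  {clear(b), inpos(a), inpos(b), linked(a,a), linked(a,e), linked(b,a), linked(b,b), linked(b,e), linked(e,b), linked(e,e), marked(b)}
4. drop(a,b)  →  {clear(b), inpos(a), inpos(b), linked(a,a), linked(a,e), linked(b,a), linked(b,b), linked(b,e), linked(e,b), linked(e,e), marked(b), on(a)}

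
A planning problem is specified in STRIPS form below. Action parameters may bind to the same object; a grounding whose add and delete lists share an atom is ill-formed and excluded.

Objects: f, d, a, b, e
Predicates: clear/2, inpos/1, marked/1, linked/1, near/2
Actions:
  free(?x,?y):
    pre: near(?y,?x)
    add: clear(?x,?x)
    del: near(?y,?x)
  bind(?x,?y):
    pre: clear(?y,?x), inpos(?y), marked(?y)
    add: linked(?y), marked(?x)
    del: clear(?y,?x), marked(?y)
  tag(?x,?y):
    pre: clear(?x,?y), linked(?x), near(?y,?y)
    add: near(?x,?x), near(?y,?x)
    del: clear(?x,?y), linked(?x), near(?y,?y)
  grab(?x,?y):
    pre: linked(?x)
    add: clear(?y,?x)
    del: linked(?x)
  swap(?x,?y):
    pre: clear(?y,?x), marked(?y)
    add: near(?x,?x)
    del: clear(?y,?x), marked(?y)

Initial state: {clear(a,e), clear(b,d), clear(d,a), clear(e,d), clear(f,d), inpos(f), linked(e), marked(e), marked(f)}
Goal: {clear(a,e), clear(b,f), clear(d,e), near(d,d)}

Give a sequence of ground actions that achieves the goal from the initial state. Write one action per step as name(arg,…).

1. bind(d,f)  →  {clear(a,e), clear(b,d), clear(d,a), clear(e,d), inpos(f), linked(e), linked(f), marked(d), marked(e)}
2. grab(f,b)  →  {clear(a,e), clear(b,d), clear(b,f), clear(d,a), clear(e,d), inpos(f), linked(e), marked(d), marked(e)}
3. grab(e,d)  →  {clear(a,e), clear(b,d), clear(b,f), clear(d,a), clear(d,e), clear(e,d), inpos(f), marked(d), marked(e)}
4. swap(d,e)  →  {clear(a,e), clear(b,d), clear(b,f), clear(d,a), clear(d,e), inpos(f), marked(d), near(d,d)}

bind(d,f); grab(f,b); grab(e,d); swap(d,e)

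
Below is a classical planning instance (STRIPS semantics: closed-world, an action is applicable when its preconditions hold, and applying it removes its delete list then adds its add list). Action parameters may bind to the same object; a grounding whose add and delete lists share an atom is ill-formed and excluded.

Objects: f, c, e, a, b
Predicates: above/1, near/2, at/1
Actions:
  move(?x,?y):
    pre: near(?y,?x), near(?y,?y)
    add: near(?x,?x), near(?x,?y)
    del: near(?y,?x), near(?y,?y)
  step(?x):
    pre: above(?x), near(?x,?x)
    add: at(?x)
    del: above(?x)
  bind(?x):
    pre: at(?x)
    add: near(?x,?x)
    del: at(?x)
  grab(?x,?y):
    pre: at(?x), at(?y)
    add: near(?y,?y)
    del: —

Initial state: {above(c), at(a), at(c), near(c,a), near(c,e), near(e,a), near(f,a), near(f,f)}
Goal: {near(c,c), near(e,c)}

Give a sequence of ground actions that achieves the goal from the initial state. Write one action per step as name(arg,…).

1. grab(c,c)  →  {above(c), at(a), at(c), near(c,a), near(c,c), near(c,e), near(e,a), near(f,a), near(f,f)}
2. move(e,c)  →  {above(c), at(a), at(c), near(c,a), near(e,a), near(e,c), near(e,e), near(f,a), near(f,f)}
3. bind(c)  →  {above(c), at(a), near(c,a), near(c,c), near(e,a), near(e,c), near(e,e), near(f,a), near(f,f)}

grab(c,c); move(e,c); bind(c)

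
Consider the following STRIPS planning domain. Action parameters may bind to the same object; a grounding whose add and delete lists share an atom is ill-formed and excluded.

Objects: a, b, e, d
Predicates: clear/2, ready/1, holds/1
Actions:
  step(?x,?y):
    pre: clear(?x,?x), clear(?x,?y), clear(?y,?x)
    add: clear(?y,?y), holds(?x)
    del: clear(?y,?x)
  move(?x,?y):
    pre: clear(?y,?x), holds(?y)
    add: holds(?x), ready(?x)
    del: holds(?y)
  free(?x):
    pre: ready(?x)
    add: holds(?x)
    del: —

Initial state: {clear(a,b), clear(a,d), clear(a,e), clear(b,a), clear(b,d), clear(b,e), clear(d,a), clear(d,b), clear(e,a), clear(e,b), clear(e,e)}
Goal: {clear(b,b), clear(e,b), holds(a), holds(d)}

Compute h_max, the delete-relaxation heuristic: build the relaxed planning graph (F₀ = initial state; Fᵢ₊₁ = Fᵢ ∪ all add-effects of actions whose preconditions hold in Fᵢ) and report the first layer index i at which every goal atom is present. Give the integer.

F0 = init (11 atoms)
F1 = F0 ∪ {clear(a,a), clear(b,b), holds(e)}  (14 atoms)
F2 = F1 ∪ {clear(d,d), holds(a), holds(b), ready(a), ready(b)}  (19 atoms)
F3 = F2 ∪ {holds(d), ready(d), ready(e)}  (22 atoms)
goal ⊆ F3  ⇒  h_max = 3

3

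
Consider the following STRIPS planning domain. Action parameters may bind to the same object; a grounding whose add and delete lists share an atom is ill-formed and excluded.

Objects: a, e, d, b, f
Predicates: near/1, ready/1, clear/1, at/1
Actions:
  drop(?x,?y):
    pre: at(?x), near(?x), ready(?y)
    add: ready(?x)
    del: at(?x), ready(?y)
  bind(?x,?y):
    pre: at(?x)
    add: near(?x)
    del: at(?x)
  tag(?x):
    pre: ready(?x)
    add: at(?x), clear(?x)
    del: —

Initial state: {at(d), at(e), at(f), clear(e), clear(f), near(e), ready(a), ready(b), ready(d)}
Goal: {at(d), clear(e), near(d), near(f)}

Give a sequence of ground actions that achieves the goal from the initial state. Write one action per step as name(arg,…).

bind(d,a); bind(f,a); tag(d)

1. bind(d,a)  →  {at(e), at(f), clear(e), clear(f), near(d), near(e), ready(a), ready(b), ready(d)}
2. bind(f,a)  →  {at(e), clear(e), clear(f), near(d), near(e), near(f), ready(a), ready(b), ready(d)}
3. tag(d)  →  {at(d), at(e), clear(d), clear(e), clear(f), near(d), near(e), near(f), ready(a), ready(b), ready(d)}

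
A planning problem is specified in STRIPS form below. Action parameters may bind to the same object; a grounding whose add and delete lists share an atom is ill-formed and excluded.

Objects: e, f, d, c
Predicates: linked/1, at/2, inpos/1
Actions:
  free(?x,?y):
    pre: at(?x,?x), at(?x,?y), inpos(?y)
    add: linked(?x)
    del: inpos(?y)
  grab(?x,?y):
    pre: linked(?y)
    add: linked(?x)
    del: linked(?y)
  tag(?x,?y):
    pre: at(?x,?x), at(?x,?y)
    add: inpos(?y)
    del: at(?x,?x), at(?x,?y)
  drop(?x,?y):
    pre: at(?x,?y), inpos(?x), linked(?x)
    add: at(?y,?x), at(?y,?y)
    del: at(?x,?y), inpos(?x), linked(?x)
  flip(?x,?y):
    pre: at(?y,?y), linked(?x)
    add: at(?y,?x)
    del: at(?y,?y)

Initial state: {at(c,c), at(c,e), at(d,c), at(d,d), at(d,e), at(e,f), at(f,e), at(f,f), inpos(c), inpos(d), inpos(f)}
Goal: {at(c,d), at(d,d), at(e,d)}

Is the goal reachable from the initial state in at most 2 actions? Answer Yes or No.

1. free(d,c)  →  {at(c,c), at(c,e), at(d,c), at(d,d), at(d,e), at(e,f), at(f,e), at(f,f), inpos(d), inpos(f), linked(d)}
2. flip(d,c)  →  {at(c,d), at(c,e), at(d,c), at(d,d), at(d,e), at(e,f), at(f,e), at(f,f), inpos(d), inpos(f), linked(d)}
3. drop(d,e)  →  {at(c,d), at(c,e), at(d,c), at(d,d), at(e,d), at(e,e), at(e,f), at(f,e), at(f,f), inpos(f)}
optimal plan length = 3; 3 > 2

No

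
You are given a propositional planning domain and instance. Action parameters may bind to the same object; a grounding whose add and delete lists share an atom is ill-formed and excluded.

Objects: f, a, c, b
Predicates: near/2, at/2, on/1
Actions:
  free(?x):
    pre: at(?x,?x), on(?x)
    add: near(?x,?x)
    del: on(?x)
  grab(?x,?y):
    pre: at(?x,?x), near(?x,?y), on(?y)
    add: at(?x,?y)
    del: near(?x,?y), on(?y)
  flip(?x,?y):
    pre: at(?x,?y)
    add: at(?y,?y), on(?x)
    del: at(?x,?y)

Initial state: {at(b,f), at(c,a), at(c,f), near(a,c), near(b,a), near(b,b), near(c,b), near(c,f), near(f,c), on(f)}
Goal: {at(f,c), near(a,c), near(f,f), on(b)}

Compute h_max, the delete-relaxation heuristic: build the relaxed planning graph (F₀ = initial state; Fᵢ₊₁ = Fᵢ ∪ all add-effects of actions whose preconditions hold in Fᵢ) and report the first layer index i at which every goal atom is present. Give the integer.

F0 = init (10 atoms)
F1 = F0 ∪ {at(a,a), at(f,f), on(b), on(c)}  (14 atoms)
F2 = F1 ∪ {at(a,c), at(f,c), near(f,f)}  (17 atoms)
goal ⊆ F2  ⇒  h_max = 2

2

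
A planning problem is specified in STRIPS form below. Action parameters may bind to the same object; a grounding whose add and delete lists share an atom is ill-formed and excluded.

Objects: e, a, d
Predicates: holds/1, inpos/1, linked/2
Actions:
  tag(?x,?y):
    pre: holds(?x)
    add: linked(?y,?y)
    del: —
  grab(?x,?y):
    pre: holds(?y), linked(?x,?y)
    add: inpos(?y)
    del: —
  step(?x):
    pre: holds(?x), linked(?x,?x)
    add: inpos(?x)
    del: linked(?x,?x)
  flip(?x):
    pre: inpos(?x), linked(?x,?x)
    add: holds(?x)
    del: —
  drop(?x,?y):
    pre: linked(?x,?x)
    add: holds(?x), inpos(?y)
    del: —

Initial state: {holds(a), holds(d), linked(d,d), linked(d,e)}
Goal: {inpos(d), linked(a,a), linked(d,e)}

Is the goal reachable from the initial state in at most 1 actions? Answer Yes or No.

No

1. tag(a,a)  →  {holds(a), holds(d), linked(a,a), linked(d,d), linked(d,e)}
2. grab(d,d)  →  {holds(a), holds(d), inpos(d), linked(a,a), linked(d,d), linked(d,e)}
optimal plan length = 2; 2 > 1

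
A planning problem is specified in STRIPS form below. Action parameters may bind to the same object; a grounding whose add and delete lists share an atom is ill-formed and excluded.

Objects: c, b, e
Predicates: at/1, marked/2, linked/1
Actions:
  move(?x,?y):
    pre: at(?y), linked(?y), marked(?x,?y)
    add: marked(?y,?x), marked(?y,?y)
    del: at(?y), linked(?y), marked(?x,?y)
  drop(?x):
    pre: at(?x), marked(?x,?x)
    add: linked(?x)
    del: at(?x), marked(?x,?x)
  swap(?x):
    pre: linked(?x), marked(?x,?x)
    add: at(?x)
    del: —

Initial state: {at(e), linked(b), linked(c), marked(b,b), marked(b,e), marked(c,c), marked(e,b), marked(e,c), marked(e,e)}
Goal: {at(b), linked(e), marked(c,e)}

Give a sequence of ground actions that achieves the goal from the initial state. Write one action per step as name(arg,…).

drop(e); swap(c); move(e,c); swap(b)

1. drop(e)  →  {linked(b), linked(c), linked(e), marked(b,b), marked(b,e), marked(c,c), marked(e,b), marked(e,c)}
2. swap(c)  →  {at(c), linked(b), linked(c), linked(e), marked(b,b), marked(b,e), marked(c,c), marked(e,b), marked(e,c)}
3. move(e,c)  →  {linked(b), linked(e), marked(b,b), marked(b,e), marked(c,c), marked(c,e), marked(e,b)}
4. swap(b)  →  {at(b), linked(b), linked(e), marked(b,b), marked(b,e), marked(c,c), marked(c,e), marked(e,b)}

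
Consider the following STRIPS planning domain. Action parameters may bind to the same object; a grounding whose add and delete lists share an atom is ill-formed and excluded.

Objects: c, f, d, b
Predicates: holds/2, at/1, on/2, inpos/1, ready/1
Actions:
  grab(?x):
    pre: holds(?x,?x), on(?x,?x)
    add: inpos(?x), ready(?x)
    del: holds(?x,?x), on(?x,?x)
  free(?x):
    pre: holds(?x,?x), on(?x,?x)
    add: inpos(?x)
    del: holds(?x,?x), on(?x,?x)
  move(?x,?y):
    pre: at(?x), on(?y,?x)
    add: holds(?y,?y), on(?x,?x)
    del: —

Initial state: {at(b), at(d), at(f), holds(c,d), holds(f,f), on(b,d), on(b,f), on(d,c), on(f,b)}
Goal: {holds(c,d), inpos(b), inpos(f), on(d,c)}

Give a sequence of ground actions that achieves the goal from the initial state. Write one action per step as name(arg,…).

1. move(f,b)  →  {at(b), at(d), at(f), holds(b,b), holds(c,d), holds(f,f), on(b,d), on(b,f), on(d,c), on(f,b), on(f,f)}
2. grab(f)  →  {at(b), at(d), at(f), holds(b,b), holds(c,d), inpos(f), on(b,d), on(b,f), on(d,c), on(f,b), ready(f)}
3. move(b,f)  →  {at(b), at(d), at(f), holds(b,b), holds(c,d), holds(f,f), inpos(f), on(b,b), on(b,d), on(b,f), on(d,c), on(f,b), ready(f)}
4. grab(b)  →  {at(b), at(d), at(f), holds(c,d), holds(f,f), inpos(b), inpos(f), on(b,d), on(b,f), on(d,c), on(f,b), ready(b), ready(f)}

move(f,b); grab(f); move(b,f); grab(b)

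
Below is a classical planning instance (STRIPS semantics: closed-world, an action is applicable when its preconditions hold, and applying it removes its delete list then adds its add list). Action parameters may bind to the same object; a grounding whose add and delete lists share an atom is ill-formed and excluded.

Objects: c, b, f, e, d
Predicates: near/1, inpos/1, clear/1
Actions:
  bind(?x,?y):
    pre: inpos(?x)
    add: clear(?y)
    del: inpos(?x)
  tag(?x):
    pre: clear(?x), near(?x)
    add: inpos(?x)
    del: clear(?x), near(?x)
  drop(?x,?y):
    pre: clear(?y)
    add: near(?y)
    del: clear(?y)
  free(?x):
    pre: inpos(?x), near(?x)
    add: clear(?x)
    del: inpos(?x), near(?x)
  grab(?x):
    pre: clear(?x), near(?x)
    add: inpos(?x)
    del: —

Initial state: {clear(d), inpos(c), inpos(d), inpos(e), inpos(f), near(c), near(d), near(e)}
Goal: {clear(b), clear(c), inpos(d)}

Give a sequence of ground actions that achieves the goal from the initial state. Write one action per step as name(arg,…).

1. bind(c,c)  →  {clear(c), clear(d), inpos(d), inpos(e), inpos(f), near(c), near(d), near(e)}
2. bind(f,b)  →  {clear(b), clear(c), clear(d), inpos(d), inpos(e), near(c), near(d), near(e)}

bind(c,c); bind(f,b)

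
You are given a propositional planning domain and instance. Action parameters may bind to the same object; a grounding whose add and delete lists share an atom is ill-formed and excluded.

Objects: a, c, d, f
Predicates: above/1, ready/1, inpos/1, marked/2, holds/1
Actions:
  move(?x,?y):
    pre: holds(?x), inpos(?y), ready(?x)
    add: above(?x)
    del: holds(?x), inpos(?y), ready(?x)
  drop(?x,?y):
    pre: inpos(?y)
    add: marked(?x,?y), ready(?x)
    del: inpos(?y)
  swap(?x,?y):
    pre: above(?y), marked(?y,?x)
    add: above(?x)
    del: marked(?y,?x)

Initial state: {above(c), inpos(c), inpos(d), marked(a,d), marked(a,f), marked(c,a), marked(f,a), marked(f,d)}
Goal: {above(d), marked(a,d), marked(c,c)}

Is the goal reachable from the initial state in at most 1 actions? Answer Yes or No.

No

1. drop(c,c)  →  {above(c), inpos(d), marked(a,d), marked(a,f), marked(c,a), marked(c,c), marked(f,a), marked(f,d), ready(c)}
2. drop(c,d)  →  {above(c), marked(a,d), marked(a,f), marked(c,a), marked(c,c), marked(c,d), marked(f,a), marked(f,d), ready(c)}
3. swap(d,c)  →  {above(c), above(d), marked(a,d), marked(a,f), marked(c,a), marked(c,c), marked(f,a), marked(f,d), ready(c)}
optimal plan length = 3; 3 > 1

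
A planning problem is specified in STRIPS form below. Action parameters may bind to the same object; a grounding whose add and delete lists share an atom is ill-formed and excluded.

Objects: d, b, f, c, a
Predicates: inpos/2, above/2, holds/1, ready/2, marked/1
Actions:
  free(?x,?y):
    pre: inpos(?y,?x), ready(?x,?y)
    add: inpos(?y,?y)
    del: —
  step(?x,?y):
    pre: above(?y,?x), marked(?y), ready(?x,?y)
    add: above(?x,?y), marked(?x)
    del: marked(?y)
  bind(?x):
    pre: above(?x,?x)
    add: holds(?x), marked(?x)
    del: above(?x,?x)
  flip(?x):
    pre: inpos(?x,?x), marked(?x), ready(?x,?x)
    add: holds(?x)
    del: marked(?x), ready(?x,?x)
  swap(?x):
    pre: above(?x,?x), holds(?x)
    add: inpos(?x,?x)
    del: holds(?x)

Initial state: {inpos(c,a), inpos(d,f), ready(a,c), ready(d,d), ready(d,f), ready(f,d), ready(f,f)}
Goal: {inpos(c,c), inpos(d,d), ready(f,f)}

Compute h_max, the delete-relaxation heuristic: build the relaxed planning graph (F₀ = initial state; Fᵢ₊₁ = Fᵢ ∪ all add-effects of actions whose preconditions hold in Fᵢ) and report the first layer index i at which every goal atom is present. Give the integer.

F0 = init (7 atoms)
F1 = F0 ∪ {inpos(c,c), inpos(d,d)}  (9 atoms)
goal ⊆ F1  ⇒  h_max = 1

1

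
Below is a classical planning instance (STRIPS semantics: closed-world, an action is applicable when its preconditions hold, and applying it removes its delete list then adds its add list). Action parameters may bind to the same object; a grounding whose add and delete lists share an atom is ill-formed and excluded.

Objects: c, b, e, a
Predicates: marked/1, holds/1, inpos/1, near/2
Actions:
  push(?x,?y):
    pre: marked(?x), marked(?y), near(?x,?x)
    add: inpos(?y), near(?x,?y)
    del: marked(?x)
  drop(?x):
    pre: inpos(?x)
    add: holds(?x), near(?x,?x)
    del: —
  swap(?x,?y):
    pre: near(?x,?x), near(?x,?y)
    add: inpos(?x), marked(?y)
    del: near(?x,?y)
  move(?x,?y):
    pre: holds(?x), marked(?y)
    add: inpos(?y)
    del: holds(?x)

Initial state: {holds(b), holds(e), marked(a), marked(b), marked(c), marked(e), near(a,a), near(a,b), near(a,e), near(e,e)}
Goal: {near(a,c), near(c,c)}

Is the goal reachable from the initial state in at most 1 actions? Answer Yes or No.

No

1. push(a,c)  →  {holds(b), holds(e), inpos(c), marked(b), marked(c), marked(e), near(a,a), near(a,b), near(a,c), near(a,e), near(e,e)}
2. drop(c)  →  {holds(b), holds(c), holds(e), inpos(c), marked(b), marked(c), marked(e), near(a,a), near(a,b), near(a,c), near(a,e), near(c,c), near(e,e)}
optimal plan length = 2; 2 > 1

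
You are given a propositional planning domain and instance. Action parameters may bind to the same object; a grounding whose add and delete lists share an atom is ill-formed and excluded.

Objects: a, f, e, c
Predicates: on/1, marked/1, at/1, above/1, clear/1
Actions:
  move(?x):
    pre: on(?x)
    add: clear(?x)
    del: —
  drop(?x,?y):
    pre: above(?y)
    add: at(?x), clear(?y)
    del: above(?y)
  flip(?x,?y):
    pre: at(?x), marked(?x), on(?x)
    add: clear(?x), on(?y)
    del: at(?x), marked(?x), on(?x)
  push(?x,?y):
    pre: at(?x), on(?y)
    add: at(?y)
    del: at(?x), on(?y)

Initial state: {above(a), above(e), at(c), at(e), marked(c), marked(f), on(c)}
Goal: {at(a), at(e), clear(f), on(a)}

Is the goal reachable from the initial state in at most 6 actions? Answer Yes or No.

Yes

1. drop(a,a)  →  {above(e), at(a), at(c), at(e), clear(a), marked(c), marked(f), on(c)}
2. drop(f,e)  →  {at(a), at(c), at(e), at(f), clear(a), clear(e), marked(c), marked(f), on(c)}
3. flip(c,f)  →  {at(a), at(e), at(f), clear(a), clear(c), clear(e), marked(f), on(f)}
4. flip(f,a)  →  {at(a), at(e), clear(a), clear(c), clear(e), clear(f), on(a)}
optimal plan length = 4; 4 ≤ 6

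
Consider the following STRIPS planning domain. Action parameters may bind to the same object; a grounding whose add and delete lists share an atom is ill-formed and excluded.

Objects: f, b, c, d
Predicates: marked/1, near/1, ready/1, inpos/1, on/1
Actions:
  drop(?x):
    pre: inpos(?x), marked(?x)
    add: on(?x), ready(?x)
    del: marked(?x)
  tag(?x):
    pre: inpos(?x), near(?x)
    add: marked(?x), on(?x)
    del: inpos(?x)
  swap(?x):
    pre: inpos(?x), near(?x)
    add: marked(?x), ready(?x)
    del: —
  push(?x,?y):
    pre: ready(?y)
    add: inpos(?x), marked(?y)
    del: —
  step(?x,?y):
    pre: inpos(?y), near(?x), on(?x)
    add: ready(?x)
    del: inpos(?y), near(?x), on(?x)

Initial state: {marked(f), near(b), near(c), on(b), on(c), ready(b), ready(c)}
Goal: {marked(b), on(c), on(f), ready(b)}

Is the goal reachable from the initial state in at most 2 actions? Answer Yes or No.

Yes

1. push(f,b)  →  {inpos(f), marked(b), marked(f), near(b), near(c), on(b), on(c), ready(b), ready(c)}
2. drop(f)  →  {inpos(f), marked(b), near(b), near(c), on(b), on(c), on(f), ready(b), ready(c), ready(f)}
optimal plan length = 2; 2 ≤ 2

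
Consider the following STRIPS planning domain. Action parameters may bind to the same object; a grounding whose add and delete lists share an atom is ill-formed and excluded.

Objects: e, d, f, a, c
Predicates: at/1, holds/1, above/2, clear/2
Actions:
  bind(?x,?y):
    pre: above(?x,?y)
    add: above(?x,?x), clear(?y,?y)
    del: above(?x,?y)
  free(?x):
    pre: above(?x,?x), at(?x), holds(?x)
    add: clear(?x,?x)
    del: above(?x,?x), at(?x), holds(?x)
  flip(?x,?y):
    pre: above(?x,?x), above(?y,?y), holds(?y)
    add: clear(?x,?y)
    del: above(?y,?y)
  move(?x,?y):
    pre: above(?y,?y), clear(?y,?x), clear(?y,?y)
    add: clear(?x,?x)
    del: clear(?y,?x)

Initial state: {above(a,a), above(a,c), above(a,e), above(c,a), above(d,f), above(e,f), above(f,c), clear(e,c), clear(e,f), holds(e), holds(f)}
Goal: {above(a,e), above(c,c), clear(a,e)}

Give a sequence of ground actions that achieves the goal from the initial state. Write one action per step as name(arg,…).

1. bind(e,f)  →  {above(a,a), above(a,c), above(a,e), above(c,a), above(d,f), above(e,e), above(f,c), clear(e,c), clear(e,f), clear(f,f), holds(e), holds(f)}
2. bind(c,a)  →  {above(a,a), above(a,c), above(a,e), above(c,c), above(d,f), above(e,e), above(f,c), clear(a,a), clear(e,c), clear(e,f), clear(f,f), holds(e), holds(f)}
3. flip(a,e)  →  {above(a,a), above(a,c), above(a,e), above(c,c), above(d,f), above(f,c), clear(a,a), clear(a,e), clear(e,c), clear(e,f), clear(f,f), holds(e), holds(f)}

bind(e,f); bind(c,a); flip(a,e)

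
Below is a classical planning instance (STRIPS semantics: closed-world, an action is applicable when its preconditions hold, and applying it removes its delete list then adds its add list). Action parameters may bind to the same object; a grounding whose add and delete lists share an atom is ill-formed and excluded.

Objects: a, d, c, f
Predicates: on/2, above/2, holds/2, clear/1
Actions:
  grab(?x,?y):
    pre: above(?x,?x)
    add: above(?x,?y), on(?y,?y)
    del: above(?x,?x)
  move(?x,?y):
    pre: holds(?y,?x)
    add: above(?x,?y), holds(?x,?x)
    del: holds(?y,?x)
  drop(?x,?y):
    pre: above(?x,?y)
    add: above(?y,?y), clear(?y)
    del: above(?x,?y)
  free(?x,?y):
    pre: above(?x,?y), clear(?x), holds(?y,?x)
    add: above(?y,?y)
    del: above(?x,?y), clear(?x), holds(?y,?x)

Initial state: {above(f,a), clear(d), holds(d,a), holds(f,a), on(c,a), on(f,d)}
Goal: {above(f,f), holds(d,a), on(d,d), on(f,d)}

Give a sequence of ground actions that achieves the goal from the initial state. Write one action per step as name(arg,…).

1. move(a,f)  →  {above(a,f), above(f,a), clear(d), holds(a,a), holds(d,a), on(c,a), on(f,d)}
2. drop(a,f)  →  {above(f,a), above(f,f), clear(d), clear(f), holds(a,a), holds(d,a), on(c,a), on(f,d)}
3. drop(f,a)  →  {above(a,a), above(f,f), clear(a), clear(d), clear(f), holds(a,a), holds(d,a), on(c,a), on(f,d)}
4. grab(a,d)  →  {above(a,d), above(f,f), clear(a), clear(d), clear(f), holds(a,a), holds(d,a), on(c,a), on(d,d), on(f,d)}

move(a,f); drop(a,f); drop(f,a); grab(a,d)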